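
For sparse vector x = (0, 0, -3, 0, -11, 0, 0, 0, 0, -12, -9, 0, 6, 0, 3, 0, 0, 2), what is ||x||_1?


Non-zero entries: [(2, -3), (4, -11), (9, -12), (10, -9), (12, 6), (14, 3), (17, 2)]
Absolute values: [3, 11, 12, 9, 6, 3, 2]
||x||_1 = sum = 46.

46


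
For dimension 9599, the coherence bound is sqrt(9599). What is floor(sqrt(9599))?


97^2 = 9409 <= 9599 < 9604 = 98^2, so 97 <= sqrt(9599) < 98.
floor(sqrt(9599)) = 97.

97


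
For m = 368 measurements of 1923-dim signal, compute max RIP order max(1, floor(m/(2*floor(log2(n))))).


floor(log2(1923)) = 10.
2*10 = 20.
m/(2*floor(log2(n))) = 368/20 ≈ 18.4.
floor = 18.
k = max(1, 18) = 18.

18


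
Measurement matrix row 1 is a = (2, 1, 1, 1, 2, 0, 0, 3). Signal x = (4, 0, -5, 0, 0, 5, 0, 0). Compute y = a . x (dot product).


Non-zero terms: ['2*4', '1*-5', '0*5']
Products: [8, -5, 0]
y = sum = 3.

3


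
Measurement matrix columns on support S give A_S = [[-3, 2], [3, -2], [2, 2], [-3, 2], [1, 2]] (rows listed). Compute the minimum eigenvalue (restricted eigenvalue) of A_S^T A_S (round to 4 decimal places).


A_S^T A_S = [[32, -12], [-12, 20]].
trace = 52.
det = 496.
disc = trace^2 - 4*det = 2704 - 4*496 = 720.
sqrt(720) ≈ 26.832816.
lam_min = (52 - sqrt(720))/2 ≈ (52 - 26.832816)/2 = 12.583592 ≈ 12.5836.

12.5836


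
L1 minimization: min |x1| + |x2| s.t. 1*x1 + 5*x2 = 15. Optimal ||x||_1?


Axis intercepts:
  x1 = 15, x2 = 0: L1 = 15
  x1 = 0, x2 = 3: L1 = 3
x* = (0, 3)
||x*||_1 = 3.

3


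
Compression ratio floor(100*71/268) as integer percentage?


100*m/n = 100*71/268 ≈ 26.4925.
floor = 26.

26


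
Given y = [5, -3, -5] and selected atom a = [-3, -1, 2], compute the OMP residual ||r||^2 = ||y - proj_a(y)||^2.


a^T a = 14.
a^T y = -22.
coeff = -22/14 = -11/7.
||r||^2 = 171/7.

171/7


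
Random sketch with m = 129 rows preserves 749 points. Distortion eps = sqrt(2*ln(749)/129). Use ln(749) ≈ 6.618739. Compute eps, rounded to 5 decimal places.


ln(749) ≈ 6.618739.
2*ln(N)/m ≈ 2*6.618739/129 ≈ 0.10261611.
eps = sqrt(0.10261611) ≈ 0.3203375 ≈ 0.32034.

0.32034


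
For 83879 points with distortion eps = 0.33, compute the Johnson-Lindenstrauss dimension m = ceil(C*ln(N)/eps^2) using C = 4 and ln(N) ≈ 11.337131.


ln(83879) ≈ 11.337131.
eps^2 = 0.33^2 = 0.1089.
C*ln(N)/eps^2 ≈ 4*11.337131/0.1089 ≈ 416.4235.
m = ceil(416.4235) = 417.

417


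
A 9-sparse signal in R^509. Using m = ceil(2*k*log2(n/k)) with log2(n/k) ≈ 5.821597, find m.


log2(n/k) = log2(509/9) ≈ 5.821597.
2*k*log2(n/k) ≈ 2*9*5.821597 = 104.788746.
m = ceil(104.788746) = 105.

105


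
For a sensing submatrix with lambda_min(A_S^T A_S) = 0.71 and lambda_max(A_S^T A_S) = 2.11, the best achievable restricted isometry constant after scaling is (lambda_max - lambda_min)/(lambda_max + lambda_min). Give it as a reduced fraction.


lambda_max - lambda_min = 2.11 - 0.71 = 1.40.
lambda_max + lambda_min = 2.11 + 0.71 = 2.82.
delta = 1.40/2.82 = 140/282 = 70/141.

70/141


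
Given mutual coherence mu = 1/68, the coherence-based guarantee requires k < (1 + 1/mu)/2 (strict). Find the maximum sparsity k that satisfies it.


1/mu = 68.
1 + 1/mu = 69.
(1 + 1/mu)/2 = 34.5 is not an integer, so k_max = floor(34.5) = 34.

34


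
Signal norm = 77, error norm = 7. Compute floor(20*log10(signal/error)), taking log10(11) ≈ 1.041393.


||x||/||e|| = 77/7 = 11.
log10(11) ≈ 1.041393.
20*log10(||x||/||e||) ≈ 20*1.041393 = 20.82786.
floor(20.82786) = 20.

20


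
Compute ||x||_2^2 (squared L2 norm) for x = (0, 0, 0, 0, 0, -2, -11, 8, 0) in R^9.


Non-zero entries: [(5, -2), (6, -11), (7, 8)]
Squares: [4, 121, 64]
||x||_2^2 = sum = 189.

189


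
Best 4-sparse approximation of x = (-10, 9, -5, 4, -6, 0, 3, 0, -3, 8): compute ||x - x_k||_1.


Sorted |x_i| descending: [10, 9, 8, 6, 5, 4, 3, 3, 0, 0]
Keep top 4: [10, 9, 8, 6]
Tail entries: [5, 4, 3, 3, 0, 0]
L1 error = sum of tail = 15.

15


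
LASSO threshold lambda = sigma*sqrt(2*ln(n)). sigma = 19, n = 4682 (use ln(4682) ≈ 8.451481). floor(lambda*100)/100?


ln(4682) ≈ 8.451481.
2*ln(n) ≈ 16.902962.
sqrt(2*ln(n)) ≈ sqrt(16.902962) ≈ 4.111321.
lambda ≈ 19*4.111321 = 78.115099.
floor(lambda*100)/100 = 78.11.

78.11


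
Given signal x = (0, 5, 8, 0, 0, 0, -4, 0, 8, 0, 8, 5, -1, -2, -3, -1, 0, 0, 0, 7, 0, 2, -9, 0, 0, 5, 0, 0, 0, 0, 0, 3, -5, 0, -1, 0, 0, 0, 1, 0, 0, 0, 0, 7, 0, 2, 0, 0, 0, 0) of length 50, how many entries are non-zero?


Non-zero positions: [1, 2, 6, 8, 10, 11, 12, 13, 14, 15, 19, 21, 22, 25, 31, 32, 34, 38, 43, 45].
Sparsity = 20.

20


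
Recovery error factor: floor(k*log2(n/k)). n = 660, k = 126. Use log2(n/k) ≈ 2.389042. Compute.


log2(n/k) = log2(660/126) ≈ 2.389042.
k*log2(n/k) ≈ 126*2.389042 = 301.019292.
floor(301.019292) = 301.

301


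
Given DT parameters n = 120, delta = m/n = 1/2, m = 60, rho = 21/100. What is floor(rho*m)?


m = 1/2*120 = 60.
rho = 21/100.
rho*m = 21/100*60 = 12.6.
k = floor(12.6) = 12.

12


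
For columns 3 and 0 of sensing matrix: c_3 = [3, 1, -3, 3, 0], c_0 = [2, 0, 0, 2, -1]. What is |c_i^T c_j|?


Inner product: 3*2 + 1*0 + -3*0 + 3*2 + 0*-1
Products: [6, 0, 0, 6, 0]
Sum = 12.
|dot| = 12.

12


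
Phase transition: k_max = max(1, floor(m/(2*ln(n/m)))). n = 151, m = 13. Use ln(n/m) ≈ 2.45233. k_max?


n/m = 151/13.
ln(n/m) ≈ 2.45233.
2*ln(n/m) ≈ 4.90466.
m/(2*ln(n/m)) ≈ 13/4.90466 ≈ 2.6505.
floor = 2.
k_max = max(1, 2) = 2.

2


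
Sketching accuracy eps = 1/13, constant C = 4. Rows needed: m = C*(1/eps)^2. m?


1/eps = 13.
(1/eps)^2 = 169.
m = 4*169 = 676.

676


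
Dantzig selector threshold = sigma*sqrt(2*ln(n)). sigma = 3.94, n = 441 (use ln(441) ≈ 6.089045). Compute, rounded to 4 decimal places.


ln(441) ≈ 6.089045.
2*ln(n) ≈ 12.17809.
sqrt(2*ln(n)) ≈ sqrt(12.17809) ≈ 3.489712.
threshold ≈ 3.94*3.489712 = 13.74946528 ≈ 13.7495.

13.7495


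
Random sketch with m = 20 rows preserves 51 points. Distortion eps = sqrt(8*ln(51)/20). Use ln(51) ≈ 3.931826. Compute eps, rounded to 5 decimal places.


ln(51) ≈ 3.931826.
8*ln(N)/m ≈ 8*3.931826/20 ≈ 1.5727304.
eps = sqrt(1.5727304) ≈ 1.2540855 ≈ 1.25409.

1.25409


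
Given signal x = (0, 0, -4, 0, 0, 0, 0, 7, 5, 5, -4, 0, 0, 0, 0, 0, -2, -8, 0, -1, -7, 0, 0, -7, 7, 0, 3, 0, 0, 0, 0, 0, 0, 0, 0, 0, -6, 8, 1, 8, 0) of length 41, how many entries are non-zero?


Non-zero positions: [2, 7, 8, 9, 10, 16, 17, 19, 20, 23, 24, 26, 36, 37, 38, 39].
Sparsity = 16.

16


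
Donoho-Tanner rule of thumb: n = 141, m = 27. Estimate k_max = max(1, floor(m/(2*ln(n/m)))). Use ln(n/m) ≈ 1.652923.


n/m = 141/27 = 47/9.
ln(n/m) ≈ 1.652923.
2*ln(n/m) ≈ 3.305846.
m/(2*ln(n/m)) ≈ 27/3.305846 ≈ 8.1673.
floor = 8.
k_max = max(1, 8) = 8.

8


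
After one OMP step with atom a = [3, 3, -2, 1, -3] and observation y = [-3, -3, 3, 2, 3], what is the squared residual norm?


a^T a = 32.
a^T y = -31.
coeff = -31/32 = -31/32.
||r||^2 = 319/32.

319/32


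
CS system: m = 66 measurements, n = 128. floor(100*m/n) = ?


100*m/n = 100*66/128 ≈ 51.5625.
floor = 51.

51


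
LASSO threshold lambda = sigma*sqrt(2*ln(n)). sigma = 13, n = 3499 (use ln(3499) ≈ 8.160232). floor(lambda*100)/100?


ln(3499) ≈ 8.160232.
2*ln(n) ≈ 16.320464.
sqrt(2*ln(n)) ≈ sqrt(16.320464) ≈ 4.039859.
lambda ≈ 13*4.039859 = 52.518167.
floor(lambda*100)/100 = 52.51.

52.51


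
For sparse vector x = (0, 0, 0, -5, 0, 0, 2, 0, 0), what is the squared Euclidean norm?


Non-zero entries: [(3, -5), (6, 2)]
Squares: [25, 4]
||x||_2^2 = sum = 29.

29


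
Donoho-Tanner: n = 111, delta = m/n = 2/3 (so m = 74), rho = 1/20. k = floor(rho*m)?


m = 2/3*111 = 74.
rho = 1/20.
rho*m = 1/20*74 = 3.7.
k = floor(3.7) = 3.

3


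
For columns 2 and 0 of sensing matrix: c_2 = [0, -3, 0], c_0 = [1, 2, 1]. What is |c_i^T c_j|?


Inner product: 0*1 + -3*2 + 0*1
Products: [0, -6, 0]
Sum = -6.
|dot| = 6.

6


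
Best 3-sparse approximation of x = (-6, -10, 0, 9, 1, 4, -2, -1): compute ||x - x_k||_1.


Sorted |x_i| descending: [10, 9, 6, 4, 2, 1, 1, 0]
Keep top 3: [10, 9, 6]
Tail entries: [4, 2, 1, 1, 0]
L1 error = sum of tail = 8.

8


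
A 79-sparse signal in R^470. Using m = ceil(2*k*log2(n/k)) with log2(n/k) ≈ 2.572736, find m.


log2(n/k) = log2(470/79) ≈ 2.572736.
2*k*log2(n/k) ≈ 2*79*2.572736 = 406.492288.
m = ceil(406.492288) = 407.

407


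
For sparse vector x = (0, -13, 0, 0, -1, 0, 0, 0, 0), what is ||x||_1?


Non-zero entries: [(1, -13), (4, -1)]
Absolute values: [13, 1]
||x||_1 = sum = 14.

14


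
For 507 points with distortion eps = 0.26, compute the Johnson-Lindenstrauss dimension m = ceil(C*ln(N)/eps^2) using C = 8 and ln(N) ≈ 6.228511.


ln(507) ≈ 6.228511.
eps^2 = 0.26^2 = 0.0676.
C*ln(N)/eps^2 ≈ 8*6.228511/0.0676 ≈ 737.1019.
m = ceil(737.1019) = 738.

738


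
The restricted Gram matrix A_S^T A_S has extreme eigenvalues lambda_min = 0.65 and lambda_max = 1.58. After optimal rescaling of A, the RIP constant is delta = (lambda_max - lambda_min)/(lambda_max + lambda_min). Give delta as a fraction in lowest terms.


lambda_max - lambda_min = 1.58 - 0.65 = 0.93.
lambda_max + lambda_min = 1.58 + 0.65 = 2.23.
delta = 0.93/2.23 = 93/223.

93/223


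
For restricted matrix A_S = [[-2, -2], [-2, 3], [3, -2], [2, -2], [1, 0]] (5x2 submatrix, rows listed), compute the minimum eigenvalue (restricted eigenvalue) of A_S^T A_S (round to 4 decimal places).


A_S^T A_S = [[22, -12], [-12, 21]].
trace = 43.
det = 318.
disc = trace^2 - 4*det = 1849 - 4*318 = 577.
sqrt(577) ≈ 24.020824.
lam_min = (43 - sqrt(577))/2 ≈ (43 - 24.020824)/2 = 9.489588 ≈ 9.4896.

9.4896


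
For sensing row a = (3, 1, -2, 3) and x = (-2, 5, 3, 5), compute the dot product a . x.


Non-zero terms: ['3*-2', '1*5', '-2*3', '3*5']
Products: [-6, 5, -6, 15]
y = sum = 8.

8


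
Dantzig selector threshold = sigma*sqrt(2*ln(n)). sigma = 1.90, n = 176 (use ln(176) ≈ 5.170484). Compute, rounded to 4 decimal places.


ln(176) ≈ 5.170484.
2*ln(n) ≈ 10.340968.
sqrt(2*ln(n)) ≈ sqrt(10.340968) ≈ 3.215738.
threshold ≈ 1.90*3.215738 = 6.1099022 ≈ 6.1099.

6.1099


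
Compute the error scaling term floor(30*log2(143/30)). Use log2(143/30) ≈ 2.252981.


log2(n/k) = log2(143/30) ≈ 2.252981.
k*log2(n/k) ≈ 30*2.252981 = 67.58943.
floor(67.58943) = 67.

67


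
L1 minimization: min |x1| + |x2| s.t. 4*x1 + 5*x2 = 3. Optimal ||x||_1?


Axis intercepts:
  x1 = 3/4, x2 = 0: L1 = 3/4
  x1 = 0, x2 = 3/5: L1 = 3/5
x* = (0, 3/5)
||x*||_1 = 3/5.

3/5


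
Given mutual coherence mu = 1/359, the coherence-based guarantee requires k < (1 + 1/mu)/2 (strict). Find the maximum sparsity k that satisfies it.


1/mu = 359.
1 + 1/mu = 360.
(1 + 1/mu)/2 = 180 is an integer and the inequality is strict, so k_max = 180 - 1 = 179.

179


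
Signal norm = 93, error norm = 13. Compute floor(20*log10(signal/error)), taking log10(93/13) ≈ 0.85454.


||x||/||e|| = 93/13.
log10(93/13) ≈ 0.85454.
20*log10(||x||/||e||) ≈ 20*0.85454 = 17.0908.
floor(17.0908) = 17.

17


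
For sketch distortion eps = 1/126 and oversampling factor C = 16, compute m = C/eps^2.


1/eps = 126.
(1/eps)^2 = 15876.
m = 16*15876 = 254016.

254016


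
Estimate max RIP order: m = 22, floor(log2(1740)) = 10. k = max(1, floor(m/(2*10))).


floor(log2(1740)) = 10.
2*10 = 20.
m/(2*floor(log2(n))) = 22/20 ≈ 1.1.
floor = 1.
k = max(1, 1) = 1.

1


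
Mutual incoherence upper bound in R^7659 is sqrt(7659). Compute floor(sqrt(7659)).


87^2 = 7569 <= 7659 < 7744 = 88^2, so 87 <= sqrt(7659) < 88.
floor(sqrt(7659)) = 87.

87


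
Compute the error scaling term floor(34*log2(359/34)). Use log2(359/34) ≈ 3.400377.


log2(n/k) = log2(359/34) ≈ 3.400377.
k*log2(n/k) ≈ 34*3.400377 = 115.612818.
floor(115.612818) = 115.

115


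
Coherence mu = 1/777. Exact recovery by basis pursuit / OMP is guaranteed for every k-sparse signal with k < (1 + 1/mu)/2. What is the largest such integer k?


1/mu = 777.
1 + 1/mu = 778.
(1 + 1/mu)/2 = 389 is an integer and the inequality is strict, so k_max = 389 - 1 = 388.

388


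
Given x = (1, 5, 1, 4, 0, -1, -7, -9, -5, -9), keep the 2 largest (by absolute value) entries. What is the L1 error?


Sorted |x_i| descending: [9, 9, 7, 5, 5, 4, 1, 1, 1, 0]
Keep top 2: [9, 9]
Tail entries: [7, 5, 5, 4, 1, 1, 1, 0]
L1 error = sum of tail = 24.

24


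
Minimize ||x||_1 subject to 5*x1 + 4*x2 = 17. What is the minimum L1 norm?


Axis intercepts:
  x1 = 17/5, x2 = 0: L1 = 17/5
  x1 = 0, x2 = 17/4: L1 = 17/4
x* = (17/5, 0)
||x*||_1 = 17/5.

17/5


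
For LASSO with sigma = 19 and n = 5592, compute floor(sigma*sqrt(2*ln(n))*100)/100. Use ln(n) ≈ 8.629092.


ln(5592) ≈ 8.629092.
2*ln(n) ≈ 17.258184.
sqrt(2*ln(n)) ≈ sqrt(17.258184) ≈ 4.154297.
lambda ≈ 19*4.154297 = 78.931643.
floor(lambda*100)/100 = 78.93.

78.93


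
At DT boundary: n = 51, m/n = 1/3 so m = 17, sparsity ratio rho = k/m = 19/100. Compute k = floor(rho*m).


m = 1/3*51 = 17.
rho = 19/100.
rho*m = 19/100*17 = 3.23.
k = floor(3.23) = 3.

3


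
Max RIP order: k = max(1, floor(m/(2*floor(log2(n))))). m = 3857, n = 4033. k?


floor(log2(4033)) = 11.
2*11 = 22.
m/(2*floor(log2(n))) = 3857/22 ≈ 175.3182.
floor = 175.
k = max(1, 175) = 175.

175


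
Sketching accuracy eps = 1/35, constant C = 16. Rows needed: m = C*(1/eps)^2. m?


1/eps = 35.
(1/eps)^2 = 1225.
m = 16*1225 = 19600.

19600


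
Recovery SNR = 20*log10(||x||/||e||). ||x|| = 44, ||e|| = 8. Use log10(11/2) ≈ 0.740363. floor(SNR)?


||x||/||e|| = 44/8 = 11/2.
log10(11/2) ≈ 0.740363.
20*log10(||x||/||e||) ≈ 20*0.740363 = 14.80726.
floor(14.80726) = 14.

14


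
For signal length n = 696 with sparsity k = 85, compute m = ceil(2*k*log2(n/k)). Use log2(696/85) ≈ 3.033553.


log2(n/k) = log2(696/85) ≈ 3.033553.
2*k*log2(n/k) ≈ 2*85*3.033553 = 515.70401.
m = ceil(515.70401) = 516.

516


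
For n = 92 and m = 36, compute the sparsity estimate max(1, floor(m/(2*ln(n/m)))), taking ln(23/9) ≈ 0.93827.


n/m = 92/36 = 23/9.
ln(n/m) ≈ 0.93827.
2*ln(n/m) ≈ 1.87654.
m/(2*ln(n/m)) ≈ 36/1.87654 ≈ 19.1842.
floor = 19.
k_max = max(1, 19) = 19.

19


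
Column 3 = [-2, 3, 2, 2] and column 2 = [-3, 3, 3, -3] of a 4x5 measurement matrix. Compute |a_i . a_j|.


Inner product: -2*-3 + 3*3 + 2*3 + 2*-3
Products: [6, 9, 6, -6]
Sum = 15.
|dot| = 15.

15


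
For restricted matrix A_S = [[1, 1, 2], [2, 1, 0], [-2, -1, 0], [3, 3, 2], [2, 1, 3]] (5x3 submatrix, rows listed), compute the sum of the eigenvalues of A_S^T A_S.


Sum of eigenvalues of A_S^T A_S = trace(A_S^T A_S) = sum of squared column norms of A_S.
A_S^T A_S diagonal: [22, 13, 17].
trace = 22 + 13 + 17 = 52.

52


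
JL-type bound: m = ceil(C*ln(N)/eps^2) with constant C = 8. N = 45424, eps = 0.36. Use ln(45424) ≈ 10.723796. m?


ln(45424) ≈ 10.723796.
eps^2 = 0.36^2 = 0.1296.
C*ln(N)/eps^2 ≈ 8*10.723796/0.1296 ≈ 661.9627.
m = ceil(661.9627) = 662.

662


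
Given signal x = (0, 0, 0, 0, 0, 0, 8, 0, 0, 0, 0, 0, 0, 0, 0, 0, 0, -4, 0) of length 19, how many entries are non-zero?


Non-zero positions: [6, 17].
Sparsity = 2.

2


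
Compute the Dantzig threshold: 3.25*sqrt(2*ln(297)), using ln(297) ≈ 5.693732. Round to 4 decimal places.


ln(297) ≈ 5.693732.
2*ln(n) ≈ 11.387464.
sqrt(2*ln(n)) ≈ sqrt(11.387464) ≈ 3.374532.
threshold ≈ 3.25*3.374532 = 10.967229 ≈ 10.9672.

10.9672


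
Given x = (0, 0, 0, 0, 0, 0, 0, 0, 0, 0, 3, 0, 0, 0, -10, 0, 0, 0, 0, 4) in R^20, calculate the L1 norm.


Non-zero entries: [(10, 3), (14, -10), (19, 4)]
Absolute values: [3, 10, 4]
||x||_1 = sum = 17.

17


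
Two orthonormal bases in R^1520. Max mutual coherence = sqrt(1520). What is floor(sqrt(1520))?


38^2 = 1444 <= 1520 < 1521 = 39^2, so 38 <= sqrt(1520) < 39.
floor(sqrt(1520)) = 38.

38


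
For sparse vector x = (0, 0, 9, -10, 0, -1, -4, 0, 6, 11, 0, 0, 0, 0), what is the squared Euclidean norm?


Non-zero entries: [(2, 9), (3, -10), (5, -1), (6, -4), (8, 6), (9, 11)]
Squares: [81, 100, 1, 16, 36, 121]
||x||_2^2 = sum = 355.

355


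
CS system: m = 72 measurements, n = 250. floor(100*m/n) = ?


100*m/n = 100*72/250 ≈ 28.8.
floor = 28.

28


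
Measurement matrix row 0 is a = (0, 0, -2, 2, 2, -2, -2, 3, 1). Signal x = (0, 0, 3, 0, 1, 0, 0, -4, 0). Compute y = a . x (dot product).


Non-zero terms: ['-2*3', '2*1', '3*-4']
Products: [-6, 2, -12]
y = sum = -16.

-16


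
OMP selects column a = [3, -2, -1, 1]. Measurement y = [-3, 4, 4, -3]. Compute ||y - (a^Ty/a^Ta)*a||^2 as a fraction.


a^T a = 15.
a^T y = -24.
coeff = -24/15 = -8/5.
||r||^2 = 58/5.

58/5


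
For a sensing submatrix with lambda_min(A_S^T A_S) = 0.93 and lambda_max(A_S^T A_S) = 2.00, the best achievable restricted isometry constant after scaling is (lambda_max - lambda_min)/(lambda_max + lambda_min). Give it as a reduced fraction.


lambda_max - lambda_min = 2.00 - 0.93 = 1.07.
lambda_max + lambda_min = 2.00 + 0.93 = 2.93.
delta = 1.07/2.93 = 107/293.

107/293


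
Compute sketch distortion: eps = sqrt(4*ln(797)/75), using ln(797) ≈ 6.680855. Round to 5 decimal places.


ln(797) ≈ 6.680855.
4*ln(N)/m ≈ 4*6.680855/75 ≈ 0.35631227.
eps = sqrt(0.35631227) ≈ 0.596919 ≈ 0.59692.

0.59692


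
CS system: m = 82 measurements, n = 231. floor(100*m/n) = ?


100*m/n = 100*82/231 ≈ 35.4978.
floor = 35.

35


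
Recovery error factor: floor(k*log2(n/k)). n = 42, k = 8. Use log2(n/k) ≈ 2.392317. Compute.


log2(n/k) = log2(42/8) ≈ 2.392317.
k*log2(n/k) ≈ 8*2.392317 = 19.138536.
floor(19.138536) = 19.

19


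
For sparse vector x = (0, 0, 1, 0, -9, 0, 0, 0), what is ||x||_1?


Non-zero entries: [(2, 1), (4, -9)]
Absolute values: [1, 9]
||x||_1 = sum = 10.

10


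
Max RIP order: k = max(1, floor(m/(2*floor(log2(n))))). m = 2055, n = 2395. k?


floor(log2(2395)) = 11.
2*11 = 22.
m/(2*floor(log2(n))) = 2055/22 ≈ 93.4091.
floor = 93.
k = max(1, 93) = 93.

93


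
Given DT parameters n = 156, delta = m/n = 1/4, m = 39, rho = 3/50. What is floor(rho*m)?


m = 1/4*156 = 39.
rho = 3/50.
rho*m = 3/50*39 = 2.34.
k = floor(2.34) = 2.

2


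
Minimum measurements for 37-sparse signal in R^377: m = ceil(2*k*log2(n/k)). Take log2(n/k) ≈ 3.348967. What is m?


log2(n/k) = log2(377/37) ≈ 3.348967.
2*k*log2(n/k) ≈ 2*37*3.348967 = 247.823558.
m = ceil(247.823558) = 248.

248


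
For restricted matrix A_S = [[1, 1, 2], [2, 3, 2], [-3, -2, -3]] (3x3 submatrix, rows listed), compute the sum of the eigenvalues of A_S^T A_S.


Sum of eigenvalues of A_S^T A_S = trace(A_S^T A_S) = sum of squared column norms of A_S.
A_S^T A_S diagonal: [14, 14, 17].
trace = 14 + 14 + 17 = 45.

45


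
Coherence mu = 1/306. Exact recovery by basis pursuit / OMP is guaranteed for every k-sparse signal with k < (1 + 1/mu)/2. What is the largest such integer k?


1/mu = 306.
1 + 1/mu = 307.
(1 + 1/mu)/2 = 153.5 is not an integer, so k_max = floor(153.5) = 153.

153


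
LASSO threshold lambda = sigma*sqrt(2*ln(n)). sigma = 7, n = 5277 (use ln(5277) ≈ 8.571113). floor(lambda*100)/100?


ln(5277) ≈ 8.571113.
2*ln(n) ≈ 17.142226.
sqrt(2*ln(n)) ≈ sqrt(17.142226) ≈ 4.140317.
lambda ≈ 7*4.140317 = 28.982219.
floor(lambda*100)/100 = 28.98.

28.98


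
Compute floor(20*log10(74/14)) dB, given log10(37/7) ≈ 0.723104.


||x||/||e|| = 74/14 = 37/7.
log10(37/7) ≈ 0.723104.
20*log10(||x||/||e||) ≈ 20*0.723104 = 14.46208.
floor(14.46208) = 14.

14


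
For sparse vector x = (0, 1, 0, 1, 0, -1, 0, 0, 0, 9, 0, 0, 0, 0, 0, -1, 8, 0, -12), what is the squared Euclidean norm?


Non-zero entries: [(1, 1), (3, 1), (5, -1), (9, 9), (15, -1), (16, 8), (18, -12)]
Squares: [1, 1, 1, 81, 1, 64, 144]
||x||_2^2 = sum = 293.

293


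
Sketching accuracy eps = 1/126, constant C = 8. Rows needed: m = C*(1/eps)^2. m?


1/eps = 126.
(1/eps)^2 = 15876.
m = 8*15876 = 127008.

127008


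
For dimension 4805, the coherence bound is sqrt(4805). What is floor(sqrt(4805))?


69^2 = 4761 <= 4805 < 4900 = 70^2, so 69 <= sqrt(4805) < 70.
floor(sqrt(4805)) = 69.

69


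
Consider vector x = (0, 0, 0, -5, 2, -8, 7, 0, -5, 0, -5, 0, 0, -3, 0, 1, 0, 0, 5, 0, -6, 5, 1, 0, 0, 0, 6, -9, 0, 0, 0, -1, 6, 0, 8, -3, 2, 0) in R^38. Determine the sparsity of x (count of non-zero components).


Non-zero positions: [3, 4, 5, 6, 8, 10, 13, 15, 18, 20, 21, 22, 26, 27, 31, 32, 34, 35, 36].
Sparsity = 19.

19


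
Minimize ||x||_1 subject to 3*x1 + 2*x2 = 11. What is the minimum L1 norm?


Axis intercepts:
  x1 = 11/3, x2 = 0: L1 = 11/3
  x1 = 0, x2 = 11/2: L1 = 11/2
x* = (11/3, 0)
||x*||_1 = 11/3.

11/3


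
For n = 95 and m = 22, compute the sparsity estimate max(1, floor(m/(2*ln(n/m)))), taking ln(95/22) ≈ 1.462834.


n/m = 95/22.
ln(n/m) ≈ 1.462834.
2*ln(n/m) ≈ 2.925668.
m/(2*ln(n/m)) ≈ 22/2.925668 ≈ 7.5197.
floor = 7.
k_max = max(1, 7) = 7.

7


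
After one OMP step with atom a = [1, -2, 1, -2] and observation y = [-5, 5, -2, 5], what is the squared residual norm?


a^T a = 10.
a^T y = -27.
coeff = -27/10 = -27/10.
||r||^2 = 61/10.

61/10


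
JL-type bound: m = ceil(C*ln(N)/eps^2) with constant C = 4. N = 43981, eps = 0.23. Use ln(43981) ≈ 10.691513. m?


ln(43981) ≈ 10.691513.
eps^2 = 0.23^2 = 0.0529.
C*ln(N)/eps^2 ≈ 4*10.691513/0.0529 ≈ 808.432.
m = ceil(808.432) = 809.

809


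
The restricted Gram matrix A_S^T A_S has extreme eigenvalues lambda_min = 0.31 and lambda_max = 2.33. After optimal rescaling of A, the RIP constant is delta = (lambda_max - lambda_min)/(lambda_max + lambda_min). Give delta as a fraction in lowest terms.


lambda_max - lambda_min = 2.33 - 0.31 = 2.02.
lambda_max + lambda_min = 2.33 + 0.31 = 2.64.
delta = 2.02/2.64 = 202/264 = 101/132.

101/132


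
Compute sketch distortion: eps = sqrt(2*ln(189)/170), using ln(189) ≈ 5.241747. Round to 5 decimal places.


ln(189) ≈ 5.241747.
2*ln(N)/m ≈ 2*5.241747/170 ≈ 0.06166761.
eps = sqrt(0.06166761) ≈ 0.2483296 ≈ 0.24833.

0.24833


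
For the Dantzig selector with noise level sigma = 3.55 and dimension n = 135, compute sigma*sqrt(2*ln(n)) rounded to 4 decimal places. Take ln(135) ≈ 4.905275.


ln(135) ≈ 4.905275.
2*ln(n) ≈ 9.81055.
sqrt(2*ln(n)) ≈ sqrt(9.81055) ≈ 3.13218.
threshold ≈ 3.55*3.13218 = 11.119239 ≈ 11.1192.

11.1192


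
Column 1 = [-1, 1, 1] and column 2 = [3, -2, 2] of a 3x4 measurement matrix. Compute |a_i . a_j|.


Inner product: -1*3 + 1*-2 + 1*2
Products: [-3, -2, 2]
Sum = -3.
|dot| = 3.

3


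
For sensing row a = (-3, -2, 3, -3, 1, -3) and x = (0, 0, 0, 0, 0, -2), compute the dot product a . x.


Non-zero terms: ['-3*-2']
Products: [6]
y = sum = 6.

6


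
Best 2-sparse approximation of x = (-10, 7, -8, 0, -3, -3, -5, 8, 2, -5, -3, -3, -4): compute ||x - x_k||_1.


Sorted |x_i| descending: [10, 8, 8, 7, 5, 5, 4, 3, 3, 3, 3, 2, 0]
Keep top 2: [10, 8]
Tail entries: [8, 7, 5, 5, 4, 3, 3, 3, 3, 2, 0]
L1 error = sum of tail = 43.

43


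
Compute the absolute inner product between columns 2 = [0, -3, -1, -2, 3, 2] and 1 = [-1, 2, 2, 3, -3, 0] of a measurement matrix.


Inner product: 0*-1 + -3*2 + -1*2 + -2*3 + 3*-3 + 2*0
Products: [0, -6, -2, -6, -9, 0]
Sum = -23.
|dot| = 23.

23


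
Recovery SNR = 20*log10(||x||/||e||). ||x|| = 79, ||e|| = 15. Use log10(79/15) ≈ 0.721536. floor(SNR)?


||x||/||e|| = 79/15.
log10(79/15) ≈ 0.721536.
20*log10(||x||/||e||) ≈ 20*0.721536 = 14.43072.
floor(14.43072) = 14.

14


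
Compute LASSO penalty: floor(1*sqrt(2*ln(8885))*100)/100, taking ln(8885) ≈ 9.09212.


ln(8885) ≈ 9.09212.
2*ln(n) ≈ 18.18424.
sqrt(2*ln(n)) ≈ sqrt(18.18424) ≈ 4.264298.
lambda ≈ 1*4.264298 = 4.264298.
floor(lambda*100)/100 = 4.26.

4.26


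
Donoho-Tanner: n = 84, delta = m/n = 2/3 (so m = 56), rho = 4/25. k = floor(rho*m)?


m = 2/3*84 = 56.
rho = 4/25.
rho*m = 4/25*56 = 8.96.
k = floor(8.96) = 8.

8


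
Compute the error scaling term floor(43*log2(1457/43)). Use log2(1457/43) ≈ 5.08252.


log2(n/k) = log2(1457/43) ≈ 5.08252.
k*log2(n/k) ≈ 43*5.08252 = 218.54836.
floor(218.54836) = 218.

218


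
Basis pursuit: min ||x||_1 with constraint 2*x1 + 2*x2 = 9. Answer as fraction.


Axis intercepts:
  x1 = 9/2, x2 = 0: L1 = 9/2
  x1 = 0, x2 = 9/2: L1 = 9/2
x* = (9/2, 0)
||x*||_1 = 9/2.

9/2


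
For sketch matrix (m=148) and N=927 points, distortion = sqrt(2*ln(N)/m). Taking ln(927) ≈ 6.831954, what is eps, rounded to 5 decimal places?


ln(927) ≈ 6.831954.
2*ln(N)/m ≈ 2*6.831954/148 ≈ 0.0923237.
eps = sqrt(0.0923237) ≈ 0.3038482 ≈ 0.30385.

0.30385


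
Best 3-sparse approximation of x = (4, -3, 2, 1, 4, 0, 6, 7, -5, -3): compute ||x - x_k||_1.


Sorted |x_i| descending: [7, 6, 5, 4, 4, 3, 3, 2, 1, 0]
Keep top 3: [7, 6, 5]
Tail entries: [4, 4, 3, 3, 2, 1, 0]
L1 error = sum of tail = 17.

17


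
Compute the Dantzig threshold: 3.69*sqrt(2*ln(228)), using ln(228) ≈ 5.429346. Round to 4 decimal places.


ln(228) ≈ 5.429346.
2*ln(n) ≈ 10.858692.
sqrt(2*ln(n)) ≈ sqrt(10.858692) ≈ 3.295253.
threshold ≈ 3.69*3.295253 = 12.15948357 ≈ 12.1595.

12.1595


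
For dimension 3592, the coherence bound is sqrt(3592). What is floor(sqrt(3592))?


59^2 = 3481 <= 3592 < 3600 = 60^2, so 59 <= sqrt(3592) < 60.
floor(sqrt(3592)) = 59.

59


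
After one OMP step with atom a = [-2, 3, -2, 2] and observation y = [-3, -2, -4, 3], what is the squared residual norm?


a^T a = 21.
a^T y = 14.
coeff = 14/21 = 2/3.
||r||^2 = 86/3.

86/3


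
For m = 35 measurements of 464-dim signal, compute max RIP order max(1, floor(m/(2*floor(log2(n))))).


floor(log2(464)) = 8.
2*8 = 16.
m/(2*floor(log2(n))) = 35/16 ≈ 2.1875.
floor = 2.
k = max(1, 2) = 2.

2


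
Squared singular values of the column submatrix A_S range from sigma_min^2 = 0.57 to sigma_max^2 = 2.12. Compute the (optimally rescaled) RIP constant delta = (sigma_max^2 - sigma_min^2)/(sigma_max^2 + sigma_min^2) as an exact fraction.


lambda_max - lambda_min = 2.12 - 0.57 = 1.55.
lambda_max + lambda_min = 2.12 + 0.57 = 2.69.
delta = 1.55/2.69 = 155/269.

155/269


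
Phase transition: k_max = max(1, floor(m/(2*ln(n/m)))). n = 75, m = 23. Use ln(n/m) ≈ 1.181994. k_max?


n/m = 75/23.
ln(n/m) ≈ 1.181994.
2*ln(n/m) ≈ 2.363988.
m/(2*ln(n/m)) ≈ 23/2.363988 ≈ 9.7293.
floor = 9.
k_max = max(1, 9) = 9.

9


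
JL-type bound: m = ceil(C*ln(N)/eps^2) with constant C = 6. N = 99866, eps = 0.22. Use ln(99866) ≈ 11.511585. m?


ln(99866) ≈ 11.511585.
eps^2 = 0.22^2 = 0.0484.
C*ln(N)/eps^2 ≈ 6*11.511585/0.0484 ≈ 1427.056.
m = ceil(1427.056) = 1428.

1428


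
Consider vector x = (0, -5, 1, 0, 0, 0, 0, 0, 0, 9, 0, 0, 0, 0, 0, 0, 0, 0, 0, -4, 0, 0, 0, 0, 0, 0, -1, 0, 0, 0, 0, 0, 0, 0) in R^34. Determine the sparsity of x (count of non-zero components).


Non-zero positions: [1, 2, 9, 19, 26].
Sparsity = 5.

5


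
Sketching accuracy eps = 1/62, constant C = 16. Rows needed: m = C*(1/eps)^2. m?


1/eps = 62.
(1/eps)^2 = 3844.
m = 16*3844 = 61504.

61504


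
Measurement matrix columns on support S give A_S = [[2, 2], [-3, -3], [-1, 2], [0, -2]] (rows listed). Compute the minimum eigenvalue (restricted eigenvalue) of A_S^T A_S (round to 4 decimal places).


A_S^T A_S = [[14, 11], [11, 21]].
trace = 35.
det = 173.
disc = trace^2 - 4*det = 1225 - 4*173 = 533.
sqrt(533) ≈ 23.086793.
lam_min = (35 - sqrt(533))/2 ≈ (35 - 23.086793)/2 = 5.9566035 ≈ 5.9566.

5.9566


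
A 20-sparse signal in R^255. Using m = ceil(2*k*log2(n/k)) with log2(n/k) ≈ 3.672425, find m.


log2(n/k) = log2(255/20) ≈ 3.672425.
2*k*log2(n/k) ≈ 2*20*3.672425 = 146.897.
m = ceil(146.897) = 147.

147


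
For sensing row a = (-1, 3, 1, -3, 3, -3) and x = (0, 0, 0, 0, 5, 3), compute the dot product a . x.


Non-zero terms: ['3*5', '-3*3']
Products: [15, -9]
y = sum = 6.

6


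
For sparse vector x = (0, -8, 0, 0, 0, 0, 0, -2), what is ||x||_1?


Non-zero entries: [(1, -8), (7, -2)]
Absolute values: [8, 2]
||x||_1 = sum = 10.

10


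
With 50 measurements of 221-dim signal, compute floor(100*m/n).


100*m/n = 100*50/221 ≈ 22.6244.
floor = 22.

22


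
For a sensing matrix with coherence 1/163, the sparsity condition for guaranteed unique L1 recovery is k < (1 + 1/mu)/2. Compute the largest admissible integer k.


1/mu = 163.
1 + 1/mu = 164.
(1 + 1/mu)/2 = 82 is an integer and the inequality is strict, so k_max = 82 - 1 = 81.

81


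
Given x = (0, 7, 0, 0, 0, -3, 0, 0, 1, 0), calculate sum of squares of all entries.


Non-zero entries: [(1, 7), (5, -3), (8, 1)]
Squares: [49, 9, 1]
||x||_2^2 = sum = 59.

59


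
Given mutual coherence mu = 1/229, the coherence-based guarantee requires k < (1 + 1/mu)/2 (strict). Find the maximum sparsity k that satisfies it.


1/mu = 229.
1 + 1/mu = 230.
(1 + 1/mu)/2 = 115 is an integer and the inequality is strict, so k_max = 115 - 1 = 114.

114


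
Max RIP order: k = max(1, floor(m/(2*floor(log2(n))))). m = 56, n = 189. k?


floor(log2(189)) = 7.
2*7 = 14.
m/(2*floor(log2(n))) = 56/14 ≈ 4.0.
floor = 4.
k = max(1, 4) = 4.

4


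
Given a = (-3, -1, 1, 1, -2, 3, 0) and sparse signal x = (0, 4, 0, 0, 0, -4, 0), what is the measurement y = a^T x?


Non-zero terms: ['-1*4', '3*-4']
Products: [-4, -12]
y = sum = -16.

-16


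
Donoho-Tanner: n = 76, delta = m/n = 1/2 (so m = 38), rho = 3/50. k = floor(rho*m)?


m = 1/2*76 = 38.
rho = 3/50.
rho*m = 3/50*38 = 2.28.
k = floor(2.28) = 2.

2


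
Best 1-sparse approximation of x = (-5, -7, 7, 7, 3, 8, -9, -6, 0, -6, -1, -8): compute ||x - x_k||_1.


Sorted |x_i| descending: [9, 8, 8, 7, 7, 7, 6, 6, 5, 3, 1, 0]
Keep top 1: [9]
Tail entries: [8, 8, 7, 7, 7, 6, 6, 5, 3, 1, 0]
L1 error = sum of tail = 58.

58


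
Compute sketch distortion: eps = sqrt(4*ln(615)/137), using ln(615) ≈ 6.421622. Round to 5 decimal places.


ln(615) ≈ 6.421622.
4*ln(N)/m ≈ 4*6.421622/137 ≈ 0.18749261.
eps = sqrt(0.18749261) ≈ 0.4330042 ≈ 0.43300.

0.43300


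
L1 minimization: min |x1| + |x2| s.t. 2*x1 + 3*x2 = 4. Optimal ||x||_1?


Axis intercepts:
  x1 = 2, x2 = 0: L1 = 2
  x1 = 0, x2 = 4/3: L1 = 4/3
x* = (0, 4/3)
||x*||_1 = 4/3.

4/3


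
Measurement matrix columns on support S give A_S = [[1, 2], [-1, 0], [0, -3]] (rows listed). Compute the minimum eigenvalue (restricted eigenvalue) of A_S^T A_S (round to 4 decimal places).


A_S^T A_S = [[2, 2], [2, 13]].
trace = 15.
det = 22.
disc = trace^2 - 4*det = 225 - 4*22 = 137.
sqrt(137) ≈ 11.704700.
lam_min = (15 - sqrt(137))/2 ≈ (15 - 11.704700)/2 = 1.64765 ≈ 1.6477.

1.6477


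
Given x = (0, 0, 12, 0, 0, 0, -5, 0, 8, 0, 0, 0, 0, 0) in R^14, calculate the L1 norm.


Non-zero entries: [(2, 12), (6, -5), (8, 8)]
Absolute values: [12, 5, 8]
||x||_1 = sum = 25.

25


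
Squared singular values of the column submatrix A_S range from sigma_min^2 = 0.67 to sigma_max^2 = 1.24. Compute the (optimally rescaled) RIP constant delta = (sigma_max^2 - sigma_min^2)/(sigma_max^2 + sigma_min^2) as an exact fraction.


lambda_max - lambda_min = 1.24 - 0.67 = 0.57.
lambda_max + lambda_min = 1.24 + 0.67 = 1.91.
delta = 0.57/1.91 = 57/191.

57/191


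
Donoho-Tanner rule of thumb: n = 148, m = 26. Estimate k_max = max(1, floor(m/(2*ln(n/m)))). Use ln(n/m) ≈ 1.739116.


n/m = 148/26 = 74/13.
ln(n/m) ≈ 1.739116.
2*ln(n/m) ≈ 3.478232.
m/(2*ln(n/m)) ≈ 26/3.478232 ≈ 7.4751.
floor = 7.
k_max = max(1, 7) = 7.

7


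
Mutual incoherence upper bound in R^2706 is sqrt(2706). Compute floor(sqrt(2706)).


52^2 = 2704 <= 2706 < 2809 = 53^2, so 52 <= sqrt(2706) < 53.
floor(sqrt(2706)) = 52.

52


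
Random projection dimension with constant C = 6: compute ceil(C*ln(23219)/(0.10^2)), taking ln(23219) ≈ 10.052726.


ln(23219) ≈ 10.052726.
eps^2 = 0.10^2 = 0.01.
C*ln(N)/eps^2 ≈ 6*10.052726/0.01 ≈ 6031.6356.
m = ceil(6031.6356) = 6032.

6032


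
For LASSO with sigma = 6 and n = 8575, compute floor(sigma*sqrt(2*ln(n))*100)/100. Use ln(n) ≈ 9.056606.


ln(8575) ≈ 9.056606.
2*ln(n) ≈ 18.113212.
sqrt(2*ln(n)) ≈ sqrt(18.113212) ≈ 4.255962.
lambda ≈ 6*4.255962 = 25.535772.
floor(lambda*100)/100 = 25.53.

25.53


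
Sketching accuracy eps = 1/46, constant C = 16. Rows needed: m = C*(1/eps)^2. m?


1/eps = 46.
(1/eps)^2 = 2116.
m = 16*2116 = 33856.

33856


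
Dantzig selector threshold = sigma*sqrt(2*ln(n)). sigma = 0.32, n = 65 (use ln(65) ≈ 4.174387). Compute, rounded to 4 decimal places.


ln(65) ≈ 4.174387.
2*ln(n) ≈ 8.348774.
sqrt(2*ln(n)) ≈ sqrt(8.348774) ≈ 2.889425.
threshold ≈ 0.32*2.889425 = 0.924616 ≈ 0.9246.

0.9246


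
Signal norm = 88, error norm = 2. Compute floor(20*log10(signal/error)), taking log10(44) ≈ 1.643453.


||x||/||e|| = 88/2 = 44.
log10(44) ≈ 1.643453.
20*log10(||x||/||e||) ≈ 20*1.643453 = 32.86906.
floor(32.86906) = 32.

32


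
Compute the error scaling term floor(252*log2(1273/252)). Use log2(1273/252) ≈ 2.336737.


log2(n/k) = log2(1273/252) ≈ 2.336737.
k*log2(n/k) ≈ 252*2.336737 = 588.857724.
floor(588.857724) = 588.

588


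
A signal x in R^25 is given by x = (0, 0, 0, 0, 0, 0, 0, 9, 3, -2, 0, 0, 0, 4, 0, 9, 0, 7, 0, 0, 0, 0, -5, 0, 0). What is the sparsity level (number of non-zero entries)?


Non-zero positions: [7, 8, 9, 13, 15, 17, 22].
Sparsity = 7.

7


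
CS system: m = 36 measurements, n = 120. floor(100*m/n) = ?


100*m/n = 100*36/120 ≈ 30.0.
floor = 30.

30


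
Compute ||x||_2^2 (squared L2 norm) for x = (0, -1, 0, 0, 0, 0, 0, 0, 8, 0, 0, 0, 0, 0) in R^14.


Non-zero entries: [(1, -1), (8, 8)]
Squares: [1, 64]
||x||_2^2 = sum = 65.

65


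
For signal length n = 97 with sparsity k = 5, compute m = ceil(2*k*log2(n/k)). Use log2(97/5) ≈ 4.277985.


log2(n/k) = log2(97/5) ≈ 4.277985.
2*k*log2(n/k) ≈ 2*5*4.277985 = 42.77985.
m = ceil(42.77985) = 43.

43


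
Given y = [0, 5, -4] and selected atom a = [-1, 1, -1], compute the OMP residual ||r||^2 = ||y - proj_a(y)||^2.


a^T a = 3.
a^T y = 9.
coeff = 9/3 = 3.
||r||^2 = 14.

14


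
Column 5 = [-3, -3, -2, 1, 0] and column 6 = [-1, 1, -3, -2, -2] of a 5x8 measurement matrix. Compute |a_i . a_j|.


Inner product: -3*-1 + -3*1 + -2*-3 + 1*-2 + 0*-2
Products: [3, -3, 6, -2, 0]
Sum = 4.
|dot| = 4.

4


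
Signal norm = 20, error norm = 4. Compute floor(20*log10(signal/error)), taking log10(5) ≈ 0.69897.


||x||/||e|| = 20/4 = 5.
log10(5) ≈ 0.69897.
20*log10(||x||/||e||) ≈ 20*0.69897 = 13.9794.
floor(13.9794) = 13.

13


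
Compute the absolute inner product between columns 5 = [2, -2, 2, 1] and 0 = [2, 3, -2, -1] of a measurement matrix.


Inner product: 2*2 + -2*3 + 2*-2 + 1*-1
Products: [4, -6, -4, -1]
Sum = -7.
|dot| = 7.

7


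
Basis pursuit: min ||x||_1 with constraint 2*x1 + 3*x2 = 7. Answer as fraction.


Axis intercepts:
  x1 = 7/2, x2 = 0: L1 = 7/2
  x1 = 0, x2 = 7/3: L1 = 7/3
x* = (0, 7/3)
||x*||_1 = 7/3.

7/3


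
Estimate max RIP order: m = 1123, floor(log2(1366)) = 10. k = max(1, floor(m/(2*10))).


floor(log2(1366)) = 10.
2*10 = 20.
m/(2*floor(log2(n))) = 1123/20 ≈ 56.15.
floor = 56.
k = max(1, 56) = 56.

56


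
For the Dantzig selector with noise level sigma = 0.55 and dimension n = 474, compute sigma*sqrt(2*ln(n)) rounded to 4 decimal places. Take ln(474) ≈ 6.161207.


ln(474) ≈ 6.161207.
2*ln(n) ≈ 12.322414.
sqrt(2*ln(n)) ≈ sqrt(12.322414) ≈ 3.51033.
threshold ≈ 0.55*3.51033 = 1.9306815 ≈ 1.9307.

1.9307


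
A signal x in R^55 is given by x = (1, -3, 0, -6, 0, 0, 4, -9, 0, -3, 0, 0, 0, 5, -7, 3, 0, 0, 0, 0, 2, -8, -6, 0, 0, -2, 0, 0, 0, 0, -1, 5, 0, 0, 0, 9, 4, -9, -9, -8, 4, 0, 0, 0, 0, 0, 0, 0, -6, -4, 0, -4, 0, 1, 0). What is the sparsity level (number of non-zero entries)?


Non-zero positions: [0, 1, 3, 6, 7, 9, 13, 14, 15, 20, 21, 22, 25, 30, 31, 35, 36, 37, 38, 39, 40, 48, 49, 51, 53].
Sparsity = 25.

25


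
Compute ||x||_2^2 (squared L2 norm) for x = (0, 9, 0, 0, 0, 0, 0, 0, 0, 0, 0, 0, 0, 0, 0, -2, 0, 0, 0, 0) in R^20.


Non-zero entries: [(1, 9), (15, -2)]
Squares: [81, 4]
||x||_2^2 = sum = 85.

85


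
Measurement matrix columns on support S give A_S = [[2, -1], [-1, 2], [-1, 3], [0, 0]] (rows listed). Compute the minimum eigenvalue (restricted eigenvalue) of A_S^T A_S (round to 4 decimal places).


A_S^T A_S = [[6, -7], [-7, 14]].
trace = 20.
det = 35.
disc = trace^2 - 4*det = 400 - 4*35 = 260.
sqrt(260) ≈ 16.124515.
lam_min = (20 - sqrt(260))/2 ≈ (20 - 16.124515)/2 = 1.9377425 ≈ 1.9377.

1.9377


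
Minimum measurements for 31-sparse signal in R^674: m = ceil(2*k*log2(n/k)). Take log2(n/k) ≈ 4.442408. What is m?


log2(n/k) = log2(674/31) ≈ 4.442408.
2*k*log2(n/k) ≈ 2*31*4.442408 = 275.429296.
m = ceil(275.429296) = 276.

276


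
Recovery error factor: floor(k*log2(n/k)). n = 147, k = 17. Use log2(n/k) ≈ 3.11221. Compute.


log2(n/k) = log2(147/17) ≈ 3.11221.
k*log2(n/k) ≈ 17*3.11221 = 52.90757.
floor(52.90757) = 52.

52


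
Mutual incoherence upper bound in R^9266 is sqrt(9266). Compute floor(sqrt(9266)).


96^2 = 9216 <= 9266 < 9409 = 97^2, so 96 <= sqrt(9266) < 97.
floor(sqrt(9266)) = 96.

96


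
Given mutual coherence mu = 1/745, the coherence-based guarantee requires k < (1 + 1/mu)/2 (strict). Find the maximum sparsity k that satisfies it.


1/mu = 745.
1 + 1/mu = 746.
(1 + 1/mu)/2 = 373 is an integer and the inequality is strict, so k_max = 373 - 1 = 372.

372


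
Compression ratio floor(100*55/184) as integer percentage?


100*m/n = 100*55/184 ≈ 29.8913.
floor = 29.

29


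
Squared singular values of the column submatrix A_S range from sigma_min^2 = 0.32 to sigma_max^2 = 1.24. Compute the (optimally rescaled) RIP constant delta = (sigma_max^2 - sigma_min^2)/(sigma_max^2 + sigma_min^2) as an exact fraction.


lambda_max - lambda_min = 1.24 - 0.32 = 0.92.
lambda_max + lambda_min = 1.24 + 0.32 = 1.56.
delta = 0.92/1.56 = 92/156 = 23/39.

23/39


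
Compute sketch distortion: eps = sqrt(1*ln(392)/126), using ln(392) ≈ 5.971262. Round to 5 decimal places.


ln(392) ≈ 5.971262.
1*ln(N)/m ≈ 1*5.971262/126 ≈ 0.04739097.
eps = sqrt(0.04739097) ≈ 0.2176947 ≈ 0.21769.

0.21769


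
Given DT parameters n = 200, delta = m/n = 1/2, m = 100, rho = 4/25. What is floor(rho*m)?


m = 1/2*200 = 100.
rho = 4/25.
rho*m = 4/25*100 = 16.
k = floor(16) = 16.

16


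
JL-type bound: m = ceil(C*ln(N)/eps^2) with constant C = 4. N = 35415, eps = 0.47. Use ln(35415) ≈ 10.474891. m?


ln(35415) ≈ 10.474891.
eps^2 = 0.47^2 = 0.2209.
C*ln(N)/eps^2 ≈ 4*10.474891/0.2209 ≈ 189.6766.
m = ceil(189.6766) = 190.

190


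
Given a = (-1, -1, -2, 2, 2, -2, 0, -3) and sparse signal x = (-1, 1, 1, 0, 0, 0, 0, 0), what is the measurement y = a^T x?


Non-zero terms: ['-1*-1', '-1*1', '-2*1']
Products: [1, -1, -2]
y = sum = -2.

-2


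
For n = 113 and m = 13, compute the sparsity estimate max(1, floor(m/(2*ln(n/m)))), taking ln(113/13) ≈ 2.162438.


n/m = 113/13.
ln(n/m) ≈ 2.162438.
2*ln(n/m) ≈ 4.324876.
m/(2*ln(n/m)) ≈ 13/4.324876 ≈ 3.0059.
floor = 3.
k_max = max(1, 3) = 3.

3


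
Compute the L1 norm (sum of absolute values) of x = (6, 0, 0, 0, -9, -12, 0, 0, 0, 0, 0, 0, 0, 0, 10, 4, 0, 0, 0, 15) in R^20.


Non-zero entries: [(0, 6), (4, -9), (5, -12), (14, 10), (15, 4), (19, 15)]
Absolute values: [6, 9, 12, 10, 4, 15]
||x||_1 = sum = 56.

56


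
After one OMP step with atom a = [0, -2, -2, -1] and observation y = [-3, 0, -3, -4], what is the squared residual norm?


a^T a = 9.
a^T y = 10.
coeff = 10/9 = 10/9.
||r||^2 = 206/9.

206/9
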